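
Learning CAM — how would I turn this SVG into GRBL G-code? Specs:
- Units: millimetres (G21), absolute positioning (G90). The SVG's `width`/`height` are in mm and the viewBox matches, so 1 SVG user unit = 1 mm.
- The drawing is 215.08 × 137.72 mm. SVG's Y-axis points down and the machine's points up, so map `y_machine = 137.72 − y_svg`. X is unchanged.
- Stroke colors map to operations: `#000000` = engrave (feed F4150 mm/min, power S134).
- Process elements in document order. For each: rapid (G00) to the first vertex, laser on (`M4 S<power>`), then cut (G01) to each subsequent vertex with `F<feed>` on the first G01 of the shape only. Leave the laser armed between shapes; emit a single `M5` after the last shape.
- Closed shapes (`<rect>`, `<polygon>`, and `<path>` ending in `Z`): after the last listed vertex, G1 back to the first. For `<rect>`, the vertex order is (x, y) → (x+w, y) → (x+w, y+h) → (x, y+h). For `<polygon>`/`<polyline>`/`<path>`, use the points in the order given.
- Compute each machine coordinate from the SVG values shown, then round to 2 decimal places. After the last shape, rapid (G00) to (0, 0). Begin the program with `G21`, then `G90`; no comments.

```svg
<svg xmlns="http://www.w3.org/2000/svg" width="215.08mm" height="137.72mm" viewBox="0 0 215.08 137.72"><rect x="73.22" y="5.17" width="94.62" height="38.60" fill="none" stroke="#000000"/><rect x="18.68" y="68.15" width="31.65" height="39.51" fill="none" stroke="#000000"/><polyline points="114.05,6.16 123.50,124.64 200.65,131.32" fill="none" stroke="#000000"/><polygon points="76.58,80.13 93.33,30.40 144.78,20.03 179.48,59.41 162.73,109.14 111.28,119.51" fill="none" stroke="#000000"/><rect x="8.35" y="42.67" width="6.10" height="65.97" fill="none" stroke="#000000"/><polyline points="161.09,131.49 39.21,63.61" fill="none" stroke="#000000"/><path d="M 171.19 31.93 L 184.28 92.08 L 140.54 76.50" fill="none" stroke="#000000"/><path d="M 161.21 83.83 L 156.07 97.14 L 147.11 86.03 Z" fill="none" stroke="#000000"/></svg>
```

G21
G90
G00 X73.22 Y132.55
M4 S134
G01 X167.84 Y132.55 F4150
G01 X167.84 Y93.95
G01 X73.22 Y93.95
G01 X73.22 Y132.55
G00 X18.68 Y69.57
M4 S134
G01 X50.33 Y69.57 F4150
G01 X50.33 Y30.06
G01 X18.68 Y30.06
G01 X18.68 Y69.57
G00 X114.05 Y131.56
M4 S134
G01 X123.50 Y13.08 F4150
G01 X200.65 Y6.40
G00 X76.58 Y57.59
M4 S134
G01 X93.33 Y107.32 F4150
G01 X144.78 Y117.69
G01 X179.48 Y78.31
G01 X162.73 Y28.58
G01 X111.28 Y18.21
G01 X76.58 Y57.59
G00 X8.35 Y95.05
M4 S134
G01 X14.45 Y95.05 F4150
G01 X14.45 Y29.08
G01 X8.35 Y29.08
G01 X8.35 Y95.05
G00 X161.09 Y6.23
M4 S134
G01 X39.21 Y74.11 F4150
G00 X171.19 Y105.79
M4 S134
G01 X184.28 Y45.64 F4150
G01 X140.54 Y61.22
G00 X161.21 Y53.89
M4 S134
G01 X156.07 Y40.58 F4150
G01 X147.11 Y51.69
G01 X161.21 Y53.89
M5
G00 X0.00 Y0.00

Since the viewBox matches the mm dimensions, user units are millimetres directly. The only transform is the Y-flip y_m = 137.72 − y_svg.

Shape 1 is a rectangle drawn with `<rect>`. Its stroke #000000 means engrave at S134, F4150. After flipping Y the toolpath is (73.22,132.55) → (167.84,132.55) → (167.84,93.95) → (73.22,93.95) → (73.22,132.55), returning to the start.

Shape 2 is a rectangle drawn with `<rect>`. Its stroke #000000 means engrave at S134, F4150. After flipping Y the toolpath is (18.68,69.57) → (50.33,69.57) → (50.33,30.06) → (18.68,30.06) → (18.68,69.57), returning to the start.

Shape 3 is a open polyline drawn with `<polyline>`. Its stroke #000000 means engrave at S134, F4150. After flipping Y the toolpath is (114.05,131.56) → (123.50,13.08) → (200.65,6.40).

Shape 4 is a regular polygon drawn with `<polygon>`. Its stroke #000000 means engrave at S134, F4150. After flipping Y the toolpath is (76.58,57.59) → (93.33,107.32) → (144.78,117.69) → (179.48,78.31) → (162.73,28.58) → (111.28,18.21) → (76.58,57.59), returning to the start.

Shape 5 is a rectangle drawn with `<rect>`. Its stroke #000000 means engrave at S134, F4150. After flipping Y the toolpath is (8.35,95.05) → (14.45,95.05) → (14.45,29.08) → (8.35,29.08) → (8.35,95.05), returning to the start.

Shape 6 is a line segment drawn with `<polyline>`. Its stroke #000000 means engrave at S134, F4150. After flipping Y the toolpath is (161.09,6.23) → (39.21,74.11).

Shape 7 is a open polyline drawn with `<path>`. Its stroke #000000 means engrave at S134, F4150. After flipping Y the toolpath is (171.19,105.79) → (184.28,45.64) → (140.54,61.22).

Shape 8 is a regular polygon drawn with `<path>`. Its stroke #000000 means engrave at S134, F4150. After flipping Y the toolpath is (161.21,53.89) → (156.07,40.58) → (147.11,51.69) → (161.21,53.89), returning to the start.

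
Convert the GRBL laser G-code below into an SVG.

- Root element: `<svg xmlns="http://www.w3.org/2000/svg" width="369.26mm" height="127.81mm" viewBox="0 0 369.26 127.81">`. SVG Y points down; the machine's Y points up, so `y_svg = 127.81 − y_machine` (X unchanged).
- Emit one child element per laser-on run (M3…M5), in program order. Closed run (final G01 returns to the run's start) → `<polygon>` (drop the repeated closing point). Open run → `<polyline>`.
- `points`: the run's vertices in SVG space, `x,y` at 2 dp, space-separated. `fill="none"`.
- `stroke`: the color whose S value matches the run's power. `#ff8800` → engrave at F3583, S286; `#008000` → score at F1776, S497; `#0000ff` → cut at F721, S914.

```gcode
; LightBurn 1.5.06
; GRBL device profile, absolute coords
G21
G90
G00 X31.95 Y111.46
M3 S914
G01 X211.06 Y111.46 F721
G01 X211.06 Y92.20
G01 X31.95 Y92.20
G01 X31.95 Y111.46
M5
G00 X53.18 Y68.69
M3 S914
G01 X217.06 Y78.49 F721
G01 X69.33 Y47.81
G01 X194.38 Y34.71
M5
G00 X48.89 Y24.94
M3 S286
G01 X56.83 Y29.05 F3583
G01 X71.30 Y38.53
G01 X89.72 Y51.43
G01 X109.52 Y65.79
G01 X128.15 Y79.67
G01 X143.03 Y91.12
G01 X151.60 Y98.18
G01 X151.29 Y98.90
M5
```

Each laser-on run becomes one SVG element. Flip Y back into SVG space with y_svg = 127.81 − y_machine.

Run 1: the run's S914 means `#0000ff` (cut). The run returns to its start, so emit a `<polygon>` with points (Y-flipped): 31.95,16.35 211.06,16.35 211.06,35.61 31.95,35.61.

Run 2: the run's S914 means `#0000ff` (cut). The run is open, so emit a `<polyline>` with points (Y-flipped): 53.18,59.12 217.06,49.32 69.33,80.00 194.38,93.10.

Run 3: the run's S286 means `#ff8800` (engrave). The run is open, so emit a `<polyline>` with points (Y-flipped): 48.89,102.87 56.83,98.76 71.30,89.28 89.72,76.38 109.52,62.02 128.15,48.14 143.03,36.69 151.60,29.63 151.29,28.91.

<svg xmlns="http://www.w3.org/2000/svg" width="369.26mm" height="127.81mm" viewBox="0 0 369.26 127.81">
  <polygon points="31.95,16.35 211.06,16.35 211.06,35.61 31.95,35.61" fill="none" stroke="#0000ff"/>
  <polyline points="53.18,59.12 217.06,49.32 69.33,80.00 194.38,93.10" fill="none" stroke="#0000ff"/>
  <polyline points="48.89,102.87 56.83,98.76 71.30,89.28 89.72,76.38 109.52,62.02 128.15,48.14 143.03,36.69 151.60,29.63 151.29,28.91" fill="none" stroke="#ff8800"/>
</svg>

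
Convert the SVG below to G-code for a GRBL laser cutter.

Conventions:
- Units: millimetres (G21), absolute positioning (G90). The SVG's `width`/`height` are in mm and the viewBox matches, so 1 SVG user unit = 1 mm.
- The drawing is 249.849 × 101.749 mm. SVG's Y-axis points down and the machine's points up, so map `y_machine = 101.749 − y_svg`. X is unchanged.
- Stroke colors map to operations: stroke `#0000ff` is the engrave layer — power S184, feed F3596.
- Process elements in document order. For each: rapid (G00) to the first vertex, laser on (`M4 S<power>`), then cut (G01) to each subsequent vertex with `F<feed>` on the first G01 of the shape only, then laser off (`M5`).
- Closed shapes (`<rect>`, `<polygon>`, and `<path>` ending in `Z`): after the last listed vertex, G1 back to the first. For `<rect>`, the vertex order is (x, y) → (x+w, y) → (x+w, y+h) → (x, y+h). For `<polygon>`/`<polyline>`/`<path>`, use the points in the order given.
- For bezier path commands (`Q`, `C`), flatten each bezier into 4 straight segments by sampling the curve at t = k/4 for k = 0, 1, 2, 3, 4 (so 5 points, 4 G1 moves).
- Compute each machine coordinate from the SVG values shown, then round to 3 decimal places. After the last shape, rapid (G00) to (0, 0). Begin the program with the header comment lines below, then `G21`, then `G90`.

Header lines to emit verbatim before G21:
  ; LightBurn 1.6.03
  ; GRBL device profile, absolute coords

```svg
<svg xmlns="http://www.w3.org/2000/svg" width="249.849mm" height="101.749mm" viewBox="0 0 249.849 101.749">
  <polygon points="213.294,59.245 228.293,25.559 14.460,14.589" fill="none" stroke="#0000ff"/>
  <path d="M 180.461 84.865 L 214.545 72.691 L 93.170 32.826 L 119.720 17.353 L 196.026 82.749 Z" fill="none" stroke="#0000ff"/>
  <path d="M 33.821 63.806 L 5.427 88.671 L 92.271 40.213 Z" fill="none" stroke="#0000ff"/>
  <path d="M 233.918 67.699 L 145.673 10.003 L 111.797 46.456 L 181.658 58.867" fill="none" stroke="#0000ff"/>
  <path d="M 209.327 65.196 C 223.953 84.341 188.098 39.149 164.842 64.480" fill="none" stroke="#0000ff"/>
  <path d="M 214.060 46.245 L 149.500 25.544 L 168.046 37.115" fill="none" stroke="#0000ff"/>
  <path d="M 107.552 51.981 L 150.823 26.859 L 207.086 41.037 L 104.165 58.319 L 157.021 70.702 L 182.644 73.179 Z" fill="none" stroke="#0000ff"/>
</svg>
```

; LightBurn 1.6.03
; GRBL device profile, absolute coords
G21
G90
G00 X213.294 Y42.504
M4 S184
G01 X228.293 Y76.190 F3596
G01 X14.460 Y87.160
G01 X213.294 Y42.504
M5
G00 X180.461 Y16.884
M4 S184
G01 X214.545 Y29.058 F3596
G01 X93.170 Y68.923
G01 X119.720 Y84.396
G01 X196.026 Y19.000
G01 X180.461 Y16.884
M5
G00 X33.821 Y37.943
M4 S184
G01 X5.427 Y13.078 F3596
G01 X92.271 Y61.536
G01 X33.821 Y37.943
M5
G00 X233.918 Y34.050
M4 S184
G01 X145.673 Y91.746 F3596
G01 X111.797 Y55.293
G01 X181.658 Y42.882
M5
G00 X209.327 Y36.553
M4 S184
G01 X211.817 Y32.150 F3596
G01 X201.290 Y39.231
G01 X183.661 Y45.151
G01 X164.842 Y37.269
M5
G00 X214.060 Y55.504
M4 S184
G01 X149.500 Y76.205 F3596
G01 X168.046 Y64.634
M5
G00 X107.552 Y49.768
M4 S184
G01 X150.823 Y74.890 F3596
G01 X207.086 Y60.712
G01 X104.165 Y43.430
G01 X157.021 Y31.047
G01 X182.644 Y28.570
G01 X107.552 Y49.768
M5
G00 X0.000 Y0.000

viewBox `0 0 249.849 101.749` with mm width/height → 1 unit = 1 mm. Flip: y_m = 101.749 − y_svg.

**Shape 1** — `<polygon>` closed polygon, stroke `#0000ff` → engrave (S184, F3596). Machine vertices: (213.294,42.504) → (228.293,76.190) → (14.460,87.160) → (213.294,42.504). Closed: final G1 returns to the first vertex.

**Shape 2** — `<path>` closed polygon, stroke `#0000ff` → engrave (S184, F3596). Machine vertices: (180.461,16.884) → (214.545,29.058) → (93.170,68.923) → (119.720,84.396) → (196.026,19.000) → (180.461,16.884). Closed: final G1 returns to the first vertex.

**Shape 3** — `<path>` closed polygon, stroke `#0000ff` → engrave (S184, F3596). Machine vertices: (33.821,37.943) → (5.427,13.078) → (92.271,61.536) → (33.821,37.943). Closed: final G1 returns to the first vertex.

**Shape 4** — `<path>` open polyline, stroke `#0000ff` → engrave (S184, F3596). Machine vertices: (233.918,34.050) → (145.673,91.746) → (111.797,55.293) → (181.658,42.882). Open path.

**Shape 5** — `<path>` cubic bezier, stroke `#0000ff` → engrave (S184, F3596). Control points (SVG): P0=(209.327,65.196), P1=(223.953,84.341), P2=(188.098,39.149), P3=(164.842,64.480); sampled at t=k/4. Machine vertices: (209.327,36.553) → (211.817,32.150) → (201.290,39.231) → (183.661,45.151) → (164.842,37.269). Open path.

**Shape 6** — `<path>` open polyline, stroke `#0000ff` → engrave (S184, F3596). Machine vertices: (214.060,55.504) → (149.500,76.205) → (168.046,64.634). Open path.

**Shape 7** — `<path>` closed polygon, stroke `#0000ff` → engrave (S184, F3596). Machine vertices: (107.552,49.768) → (150.823,74.890) → (207.086,60.712) → (104.165,43.430) → (157.021,31.047) → (182.644,28.570) → (107.552,49.768). Closed: final G1 returns to the first vertex.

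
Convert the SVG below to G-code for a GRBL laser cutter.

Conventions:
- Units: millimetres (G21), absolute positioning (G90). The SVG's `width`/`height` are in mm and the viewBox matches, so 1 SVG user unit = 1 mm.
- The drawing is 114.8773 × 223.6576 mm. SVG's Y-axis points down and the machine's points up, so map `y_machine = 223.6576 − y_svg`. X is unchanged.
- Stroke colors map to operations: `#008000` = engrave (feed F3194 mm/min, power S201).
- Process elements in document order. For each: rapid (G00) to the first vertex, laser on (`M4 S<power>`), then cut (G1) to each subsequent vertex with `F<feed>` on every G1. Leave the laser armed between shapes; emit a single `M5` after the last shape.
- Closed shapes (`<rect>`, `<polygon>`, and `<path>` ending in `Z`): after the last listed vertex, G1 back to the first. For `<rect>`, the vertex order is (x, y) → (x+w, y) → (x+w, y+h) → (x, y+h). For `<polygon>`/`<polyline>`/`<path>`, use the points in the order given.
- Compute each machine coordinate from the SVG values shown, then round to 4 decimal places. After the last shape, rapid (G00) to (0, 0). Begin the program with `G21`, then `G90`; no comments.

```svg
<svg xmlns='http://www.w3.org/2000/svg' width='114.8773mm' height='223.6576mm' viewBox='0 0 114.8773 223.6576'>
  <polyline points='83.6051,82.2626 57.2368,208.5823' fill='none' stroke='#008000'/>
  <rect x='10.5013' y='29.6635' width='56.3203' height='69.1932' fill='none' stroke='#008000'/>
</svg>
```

viewBox `0 0 114.8773 223.6576` with mm width/height → 1 unit = 1 mm. Flip: y_m = 223.6576 − y_svg.

**Shape 1** — `<polyline>` line segment, stroke `#008000` → engrave (S201, F3194). Machine vertices: (83.6051,141.3950) → (57.2368,15.0753). Open path.

**Shape 2** — `<rect>` rectangle, stroke `#008000` → engrave (S201, F3194). Machine vertices: (10.5013,193.9941) → (66.8216,193.9941) → (66.8216,124.8009) → (10.5013,124.8009) → (10.5013,193.9941). Closed: final G1 returns to the first vertex.

G21
G90
G00 X83.6051 Y141.3950
M4 S201
G1 X57.2368 Y15.0753 F3194
G00 X10.5013 Y193.9941
M4 S201
G1 X66.8216 Y193.9941 F3194
G1 X66.8216 Y124.8009 F3194
G1 X10.5013 Y124.8009 F3194
G1 X10.5013 Y193.9941 F3194
M5
G00 X0.0000 Y0.0000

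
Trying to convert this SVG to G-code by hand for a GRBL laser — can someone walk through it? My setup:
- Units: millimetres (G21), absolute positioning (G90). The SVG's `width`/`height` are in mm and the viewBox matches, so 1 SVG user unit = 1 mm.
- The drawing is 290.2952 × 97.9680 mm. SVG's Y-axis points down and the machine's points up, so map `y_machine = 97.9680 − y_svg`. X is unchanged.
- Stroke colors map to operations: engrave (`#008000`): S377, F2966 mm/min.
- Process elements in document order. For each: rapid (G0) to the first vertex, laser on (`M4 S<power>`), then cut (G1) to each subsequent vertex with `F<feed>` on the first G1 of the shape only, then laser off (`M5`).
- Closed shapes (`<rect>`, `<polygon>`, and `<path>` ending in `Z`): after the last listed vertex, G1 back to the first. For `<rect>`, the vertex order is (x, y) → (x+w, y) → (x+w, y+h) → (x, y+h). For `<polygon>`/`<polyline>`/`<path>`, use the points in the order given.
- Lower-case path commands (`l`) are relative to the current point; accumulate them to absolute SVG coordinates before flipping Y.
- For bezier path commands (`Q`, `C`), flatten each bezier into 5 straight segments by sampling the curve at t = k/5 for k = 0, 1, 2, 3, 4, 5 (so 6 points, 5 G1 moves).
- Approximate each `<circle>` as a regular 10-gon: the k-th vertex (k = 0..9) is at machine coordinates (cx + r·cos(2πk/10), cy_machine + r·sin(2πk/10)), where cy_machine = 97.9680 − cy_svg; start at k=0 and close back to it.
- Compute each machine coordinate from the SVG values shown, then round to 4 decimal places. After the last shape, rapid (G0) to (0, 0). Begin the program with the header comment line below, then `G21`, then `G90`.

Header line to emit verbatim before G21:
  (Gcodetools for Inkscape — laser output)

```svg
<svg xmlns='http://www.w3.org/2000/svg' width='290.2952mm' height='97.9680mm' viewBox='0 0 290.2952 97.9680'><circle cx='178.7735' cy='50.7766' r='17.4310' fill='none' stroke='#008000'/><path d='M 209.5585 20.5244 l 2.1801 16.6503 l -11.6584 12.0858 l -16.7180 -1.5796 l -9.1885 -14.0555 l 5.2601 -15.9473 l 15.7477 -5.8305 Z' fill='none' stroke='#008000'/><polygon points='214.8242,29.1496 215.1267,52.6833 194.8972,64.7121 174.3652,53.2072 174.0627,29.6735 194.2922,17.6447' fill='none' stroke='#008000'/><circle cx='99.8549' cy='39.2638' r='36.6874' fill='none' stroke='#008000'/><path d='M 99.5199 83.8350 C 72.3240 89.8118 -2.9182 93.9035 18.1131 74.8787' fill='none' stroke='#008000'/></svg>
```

(Gcodetools for Inkscape — laser output)
G21
G90
G0 X196.2045 Y47.1914
M4 S377
G1 X192.8755 Y57.4371 F2966
G1 X184.1600 Y63.7693
G1 X173.3870 Y63.7693
G1 X164.6715 Y57.4371
G1 X161.3425 Y47.1914
G1 X164.6715 Y36.9457
G1 X173.3870 Y30.6135
G1 X184.1600 Y30.6135
G1 X192.8755 Y36.9457
G1 X196.2045 Y47.1914
M5
G0 X209.5585 Y77.4436
M4 S377
G1 X211.7386 Y60.7933 F2966
G1 X200.0802 Y48.7075
G1 X183.3622 Y50.2871
G1 X174.1737 Y64.3426
G1 X179.4338 Y80.2899
G1 X195.1815 Y86.1204
G1 X209.5585 Y77.4436
M5
G0 X214.8242 Y68.8184
M4 S377
G1 X215.1267 Y45.2847 F2966
G1 X194.8972 Y33.2559
G1 X174.3652 Y44.7608
G1 X174.0627 Y68.2945
G1 X194.2922 Y80.3233
G1 X214.8242 Y68.8184
M5
G0 X136.5423 Y58.7042
M4 S377
G1 X129.5356 Y80.2685 F2966
G1 X111.1919 Y93.5960
G1 X88.5179 Y93.5960
G1 X70.1742 Y80.2685
G1 X63.1675 Y58.7042
G1 X70.1742 Y37.1399
G1 X88.5179 Y23.8124
G1 X111.1919 Y23.8124
G1 X129.5356 Y37.1399
G1 X136.5423 Y58.7042
M5
G0 X99.5199 Y14.1330
M4 S377
G1 X78.5914 Y10.9430 F2966
G1 X53.0591 Y9.2245
G1 X29.8504 Y9.9967
G1 X15.8926 Y14.2785
G1 X18.1131 Y23.0893
M5
G0 X0.0000 Y0.0000

1 u = 1 mm; y_m = 97.9680 − y.

[1] `<circle>` circle, #008000→engrave S377 F2966: (196.2045,47.1914) → (192.8755,57.4371) → (184.1600,63.7693) → (173.3870,63.7693) → (164.6715,57.4371) → (161.3425,47.1914) → (164.6715,36.9457) → (173.3870,30.6135) → (184.1600,30.6135) → (192.8755,36.9457) → (196.2045,47.1914) (closed)

[2] `<path>` regular polygon, #008000→engrave S377 F2966: (209.5585,77.4436) → (211.7386,60.7933) → (200.0802,48.7075) → (183.3622,50.2871) → (174.1737,64.3426) → (179.4338,80.2899) → (195.1815,86.1204) → (209.5585,77.4436) (closed)

[3] `<polygon>` regular polygon, #008000→engrave S377 F2966: (214.8242,68.8184) → (215.1267,45.2847) → (194.8972,33.2559) → (174.3652,44.7608) → (174.0627,68.2945) → (194.2922,80.3233) → (214.8242,68.8184) (closed)

[4] `<circle>` circle, #008000→engrave S377 F2966: (136.5423,58.7042) → (129.5356,80.2685) → (111.1919,93.5960) → (88.5179,93.5960) → (70.1742,80.2685) → (63.1675,58.7042) → (70.1742,37.1399) → (88.5179,23.8124) → (111.1919,23.8124) → (129.5356,37.1399) → (136.5423,58.7042) (closed)

[5] `<path>` cubic bezier, #008000→engrave S377 F2966: (99.5199,14.1330) → (78.5914,10.9430) → (53.0591,9.2245) → (29.8504,9.9967) → (15.8926,14.2785) → (18.1131,23.0893)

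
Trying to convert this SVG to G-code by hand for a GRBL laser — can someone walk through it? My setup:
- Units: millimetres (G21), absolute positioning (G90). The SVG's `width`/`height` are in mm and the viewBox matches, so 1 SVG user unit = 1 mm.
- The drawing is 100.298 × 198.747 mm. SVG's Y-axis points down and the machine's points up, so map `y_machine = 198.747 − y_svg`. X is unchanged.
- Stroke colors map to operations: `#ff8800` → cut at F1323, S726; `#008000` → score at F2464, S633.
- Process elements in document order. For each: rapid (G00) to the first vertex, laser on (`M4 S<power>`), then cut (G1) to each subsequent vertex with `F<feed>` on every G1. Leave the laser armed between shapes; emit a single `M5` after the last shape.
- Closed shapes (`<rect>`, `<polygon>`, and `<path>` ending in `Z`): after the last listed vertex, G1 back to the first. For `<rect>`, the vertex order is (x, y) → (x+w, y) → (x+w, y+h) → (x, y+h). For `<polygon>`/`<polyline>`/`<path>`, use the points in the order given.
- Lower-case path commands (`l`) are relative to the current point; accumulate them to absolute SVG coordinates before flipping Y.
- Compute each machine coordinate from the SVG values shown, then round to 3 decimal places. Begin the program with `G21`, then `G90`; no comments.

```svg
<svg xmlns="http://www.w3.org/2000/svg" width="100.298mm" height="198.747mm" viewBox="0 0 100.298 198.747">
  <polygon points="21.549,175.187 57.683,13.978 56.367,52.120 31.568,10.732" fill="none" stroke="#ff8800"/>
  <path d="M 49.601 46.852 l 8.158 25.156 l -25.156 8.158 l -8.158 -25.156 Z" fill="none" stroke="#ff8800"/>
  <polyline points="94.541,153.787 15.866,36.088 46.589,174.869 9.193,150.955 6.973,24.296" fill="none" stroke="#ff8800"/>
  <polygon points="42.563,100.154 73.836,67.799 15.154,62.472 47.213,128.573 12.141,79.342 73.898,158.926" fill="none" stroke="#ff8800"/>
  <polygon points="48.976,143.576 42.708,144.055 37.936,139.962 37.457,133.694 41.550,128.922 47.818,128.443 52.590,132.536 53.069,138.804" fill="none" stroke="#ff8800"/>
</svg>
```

1 u = 1 mm; y_m = 198.747 − y.

[1] `<polygon>` closed polygon, #ff8800→cut S726 F1323: (21.549,23.560) → (57.683,184.769) → (56.367,146.627) → (31.568,188.015) → (21.549,23.560) (closed)

[2] `<path>` regular polygon, #ff8800→cut S726 F1323: (49.601,151.895) → (57.759,126.739) → (32.603,118.581) → (24.445,143.737) → (49.601,151.895) (closed)

[3] `<polyline>` open polyline, #ff8800→cut S726 F1323: (94.541,44.960) → (15.866,162.659) → (46.589,23.878) → (9.193,47.792) → (6.973,174.451)

[4] `<polygon>` closed polygon, #ff8800→cut S726 F1323: (42.563,98.593) → (73.836,130.948) → (15.154,136.275) → (47.213,70.174) → (12.141,119.405) → (73.898,39.821) → (42.563,98.593) (closed)

[5] `<polygon>` regular polygon, #ff8800→cut S726 F1323: (48.976,55.171) → (42.708,54.692) → (37.936,58.785) → (37.457,65.053) → (41.550,69.825) → (47.818,70.304) → (52.590,66.211) → (53.069,59.943) → (48.976,55.171) (closed)

G21
G90
G00 X21.549 Y23.560
M4 S726
G1 X57.683 Y184.769 F1323
G1 X56.367 Y146.627 F1323
G1 X31.568 Y188.015 F1323
G1 X21.549 Y23.560 F1323
G00 X49.601 Y151.895
M4 S726
G1 X57.759 Y126.739 F1323
G1 X32.603 Y118.581 F1323
G1 X24.445 Y143.737 F1323
G1 X49.601 Y151.895 F1323
G00 X94.541 Y44.960
M4 S726
G1 X15.866 Y162.659 F1323
G1 X46.589 Y23.878 F1323
G1 X9.193 Y47.792 F1323
G1 X6.973 Y174.451 F1323
G00 X42.563 Y98.593
M4 S726
G1 X73.836 Y130.948 F1323
G1 X15.154 Y136.275 F1323
G1 X47.213 Y70.174 F1323
G1 X12.141 Y119.405 F1323
G1 X73.898 Y39.821 F1323
G1 X42.563 Y98.593 F1323
G00 X48.976 Y55.171
M4 S726
G1 X42.708 Y54.692 F1323
G1 X37.936 Y58.785 F1323
G1 X37.457 Y65.053 F1323
G1 X41.550 Y69.825 F1323
G1 X47.818 Y70.304 F1323
G1 X52.590 Y66.211 F1323
G1 X53.069 Y59.943 F1323
G1 X48.976 Y55.171 F1323
M5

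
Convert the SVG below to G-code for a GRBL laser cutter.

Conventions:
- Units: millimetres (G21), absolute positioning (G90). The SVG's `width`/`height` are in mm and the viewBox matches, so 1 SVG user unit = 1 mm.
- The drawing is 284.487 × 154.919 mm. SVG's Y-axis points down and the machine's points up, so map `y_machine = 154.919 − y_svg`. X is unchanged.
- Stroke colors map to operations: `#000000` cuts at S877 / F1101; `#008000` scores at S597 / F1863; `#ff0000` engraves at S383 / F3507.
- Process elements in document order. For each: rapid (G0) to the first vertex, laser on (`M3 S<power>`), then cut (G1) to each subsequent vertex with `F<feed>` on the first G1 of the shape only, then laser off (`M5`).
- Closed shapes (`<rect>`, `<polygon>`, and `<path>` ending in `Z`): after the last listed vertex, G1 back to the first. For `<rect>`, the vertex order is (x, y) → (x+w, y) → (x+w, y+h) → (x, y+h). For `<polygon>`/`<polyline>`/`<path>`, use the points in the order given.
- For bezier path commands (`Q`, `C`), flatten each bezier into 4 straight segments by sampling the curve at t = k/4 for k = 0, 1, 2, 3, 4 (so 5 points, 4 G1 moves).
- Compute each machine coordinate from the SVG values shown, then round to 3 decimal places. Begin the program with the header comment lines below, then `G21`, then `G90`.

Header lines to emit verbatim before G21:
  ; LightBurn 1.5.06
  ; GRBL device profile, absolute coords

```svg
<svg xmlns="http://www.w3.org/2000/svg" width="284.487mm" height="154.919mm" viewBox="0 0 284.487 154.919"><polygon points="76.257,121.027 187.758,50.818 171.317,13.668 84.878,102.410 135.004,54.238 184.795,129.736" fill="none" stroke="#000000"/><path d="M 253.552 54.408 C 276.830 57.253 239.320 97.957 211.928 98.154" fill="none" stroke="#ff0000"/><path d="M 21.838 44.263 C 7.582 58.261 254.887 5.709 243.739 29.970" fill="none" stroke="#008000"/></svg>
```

viewBox `0 0 284.487 154.919` with mm width/height → 1 unit = 1 mm. Flip: y_m = 154.919 − y_svg.

**Shape 1** — `<polygon>` closed polygon, stroke `#000000` → cut (S877, F1101). Machine vertices: (76.257,33.892) → (187.758,104.101) → (171.317,141.251) → (84.878,52.509) → (135.004,100.681) → (184.795,25.183) → (76.257,33.892). Closed: final G1 returns to the first vertex.

**Shape 2** — `<path>` cubic bezier, stroke `#ff0000` → engrave (S383, F3507). Control points (SVG): P0=(253.552,54.408), P1=(276.830,57.253), P2=(239.320,97.957), P3=(211.928,98.154); sampled at t=k/4. Machine vertices: (253.552,100.511) → (260.721,92.503) → (251.741,77.645) → (233.261,63.283) → (211.928,56.765). Open path.

**Shape 3** — `<path>` cubic bezier, stroke `#008000` → score (S597, F1863). Control points (SVG): P0=(21.838,44.263), P1=(7.582,58.261), P2=(254.887,5.709), P3=(243.739,29.970); sampled at t=k/4. Machine vertices: (21.838,110.656) → (52.063,110.396) → (131.623,121.651) → (211.765,130.982) → (243.739,124.949). Open path.

; LightBurn 1.5.06
; GRBL device profile, absolute coords
G21
G90
G0 X76.257 Y33.892
M3 S877
G1 X187.758 Y104.101 F1101
G1 X171.317 Y141.251
G1 X84.878 Y52.509
G1 X135.004 Y100.681
G1 X184.795 Y25.183
G1 X76.257 Y33.892
M5
G0 X253.552 Y100.511
M3 S383
G1 X260.721 Y92.503 F3507
G1 X251.741 Y77.645
G1 X233.261 Y63.283
G1 X211.928 Y56.765
M5
G0 X21.838 Y110.656
M3 S597
G1 X52.063 Y110.396 F1863
G1 X131.623 Y121.651
G1 X211.765 Y130.982
G1 X243.739 Y124.949
M5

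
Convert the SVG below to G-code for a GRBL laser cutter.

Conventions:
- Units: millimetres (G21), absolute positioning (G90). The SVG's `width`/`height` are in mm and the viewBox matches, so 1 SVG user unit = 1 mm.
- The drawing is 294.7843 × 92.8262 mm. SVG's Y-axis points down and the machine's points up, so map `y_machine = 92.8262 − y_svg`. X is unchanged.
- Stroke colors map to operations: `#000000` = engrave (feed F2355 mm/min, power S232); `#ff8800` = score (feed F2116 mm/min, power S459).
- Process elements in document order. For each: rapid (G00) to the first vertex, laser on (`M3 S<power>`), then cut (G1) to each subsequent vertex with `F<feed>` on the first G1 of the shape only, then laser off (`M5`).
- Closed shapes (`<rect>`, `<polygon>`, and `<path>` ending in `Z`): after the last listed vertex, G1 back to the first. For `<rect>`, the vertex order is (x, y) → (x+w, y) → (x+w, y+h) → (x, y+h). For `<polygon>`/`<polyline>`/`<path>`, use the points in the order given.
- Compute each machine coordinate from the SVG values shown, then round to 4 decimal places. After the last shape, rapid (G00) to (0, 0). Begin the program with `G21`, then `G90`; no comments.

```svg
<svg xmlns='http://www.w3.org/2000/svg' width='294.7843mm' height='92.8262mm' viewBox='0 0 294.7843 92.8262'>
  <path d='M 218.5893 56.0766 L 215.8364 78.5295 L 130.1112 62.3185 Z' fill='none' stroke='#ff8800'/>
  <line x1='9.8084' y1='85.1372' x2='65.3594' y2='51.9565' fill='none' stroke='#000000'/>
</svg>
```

Since the viewBox matches the mm dimensions, user units are millimetres directly. The only transform is the Y-flip y_m = 92.8262 − y_svg.

Shape 1 is a closed polygon drawn with `<path>`. Its stroke #ff8800 means score at S459, F2116. After flipping Y the toolpath is (218.5893,36.7496) → (215.8364,14.2967) → (130.1112,30.5077) → (218.5893,36.7496), returning to the start.

Shape 2 is a line segment drawn with `<line>`. Its stroke #000000 means engrave at S232, F2355. After flipping Y the toolpath is (9.8084,7.6890) → (65.3594,40.8697).

G21
G90
G00 X218.5893 Y36.7496
M3 S459
G1 X215.8364 Y14.2967 F2116
G1 X130.1112 Y30.5077
G1 X218.5893 Y36.7496
M5
G00 X9.8084 Y7.6890
M3 S232
G1 X65.3594 Y40.8697 F2355
M5
G00 X0.0000 Y0.0000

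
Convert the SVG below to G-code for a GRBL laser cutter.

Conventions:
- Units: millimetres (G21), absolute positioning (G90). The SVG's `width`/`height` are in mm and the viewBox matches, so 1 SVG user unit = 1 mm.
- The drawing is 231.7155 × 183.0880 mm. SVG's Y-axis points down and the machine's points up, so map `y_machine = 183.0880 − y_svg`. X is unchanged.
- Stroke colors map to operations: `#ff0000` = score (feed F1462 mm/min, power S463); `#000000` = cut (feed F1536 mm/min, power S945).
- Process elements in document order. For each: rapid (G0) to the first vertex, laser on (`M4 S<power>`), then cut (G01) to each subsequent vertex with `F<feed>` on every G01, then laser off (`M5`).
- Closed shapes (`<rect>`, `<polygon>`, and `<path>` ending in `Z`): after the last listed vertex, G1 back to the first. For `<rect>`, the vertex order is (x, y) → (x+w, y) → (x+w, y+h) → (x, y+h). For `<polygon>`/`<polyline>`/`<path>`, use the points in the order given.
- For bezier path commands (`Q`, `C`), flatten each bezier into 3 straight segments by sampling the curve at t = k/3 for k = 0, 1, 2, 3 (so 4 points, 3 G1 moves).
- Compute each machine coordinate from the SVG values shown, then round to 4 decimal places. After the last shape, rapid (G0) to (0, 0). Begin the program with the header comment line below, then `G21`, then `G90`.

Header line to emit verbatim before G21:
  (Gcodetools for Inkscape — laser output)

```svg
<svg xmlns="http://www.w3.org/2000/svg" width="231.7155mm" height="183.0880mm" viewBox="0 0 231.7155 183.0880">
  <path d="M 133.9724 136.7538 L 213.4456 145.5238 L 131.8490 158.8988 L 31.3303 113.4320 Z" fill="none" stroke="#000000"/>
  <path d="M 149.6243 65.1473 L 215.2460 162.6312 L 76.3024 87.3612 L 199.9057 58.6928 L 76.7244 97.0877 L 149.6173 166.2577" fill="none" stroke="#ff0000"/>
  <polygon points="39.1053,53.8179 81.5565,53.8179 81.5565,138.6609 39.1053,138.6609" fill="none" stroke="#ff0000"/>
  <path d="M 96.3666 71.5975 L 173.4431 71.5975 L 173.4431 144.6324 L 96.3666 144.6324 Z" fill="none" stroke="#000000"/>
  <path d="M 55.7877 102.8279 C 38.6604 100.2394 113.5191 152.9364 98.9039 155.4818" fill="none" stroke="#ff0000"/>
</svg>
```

1 u = 1 mm; y_m = 183.0880 − y.

[1] `<path>` closed polygon, #000000→cut S945 F1536: (133.9724,46.3342) → (213.4456,37.5642) → (131.8490,24.1892) → (31.3303,69.6560) → (133.9724,46.3342) (closed)

[2] `<path>` open polyline, #ff0000→score S463 F1462: (149.6243,117.9407) → (215.2460,20.4568) → (76.3024,95.7268) → (199.9057,124.3952) → (76.7244,86.0003) → (149.6173,16.8303)

[3] `<polygon>` rectangle, #ff0000→score S463 F1462: (39.1053,129.2701) → (81.5565,129.2701) → (81.5565,44.4271) → (39.1053,44.4271) → (39.1053,129.2701) (closed)

[4] `<path>` rectangle, #000000→cut S945 F1536: (96.3666,111.4905) → (173.4431,111.4905) → (173.4431,38.4556) → (96.3666,38.4556) → (96.3666,111.4905) (closed)

[5] `<path>` cubic bezier, #ff0000→score S463 F1462: (55.7877,80.2601) → (62.6017,68.3252) → (90.4152,42.9637) → (98.9039,27.6062)

(Gcodetools for Inkscape — laser output)
G21
G90
G0 X133.9724 Y46.3342
M4 S945
G01 X213.4456 Y37.5642 F1536
G01 X131.8490 Y24.1892 F1536
G01 X31.3303 Y69.6560 F1536
G01 X133.9724 Y46.3342 F1536
M5
G0 X149.6243 Y117.9407
M4 S463
G01 X215.2460 Y20.4568 F1462
G01 X76.3024 Y95.7268 F1462
G01 X199.9057 Y124.3952 F1462
G01 X76.7244 Y86.0003 F1462
G01 X149.6173 Y16.8303 F1462
M5
G0 X39.1053 Y129.2701
M4 S463
G01 X81.5565 Y129.2701 F1462
G01 X81.5565 Y44.4271 F1462
G01 X39.1053 Y44.4271 F1462
G01 X39.1053 Y129.2701 F1462
M5
G0 X96.3666 Y111.4905
M4 S945
G01 X173.4431 Y111.4905 F1536
G01 X173.4431 Y38.4556 F1536
G01 X96.3666 Y38.4556 F1536
G01 X96.3666 Y111.4905 F1536
M5
G0 X55.7877 Y80.2601
M4 S463
G01 X62.6017 Y68.3252 F1462
G01 X90.4152 Y42.9637 F1462
G01 X98.9039 Y27.6062 F1462
M5
G0 X0.0000 Y0.0000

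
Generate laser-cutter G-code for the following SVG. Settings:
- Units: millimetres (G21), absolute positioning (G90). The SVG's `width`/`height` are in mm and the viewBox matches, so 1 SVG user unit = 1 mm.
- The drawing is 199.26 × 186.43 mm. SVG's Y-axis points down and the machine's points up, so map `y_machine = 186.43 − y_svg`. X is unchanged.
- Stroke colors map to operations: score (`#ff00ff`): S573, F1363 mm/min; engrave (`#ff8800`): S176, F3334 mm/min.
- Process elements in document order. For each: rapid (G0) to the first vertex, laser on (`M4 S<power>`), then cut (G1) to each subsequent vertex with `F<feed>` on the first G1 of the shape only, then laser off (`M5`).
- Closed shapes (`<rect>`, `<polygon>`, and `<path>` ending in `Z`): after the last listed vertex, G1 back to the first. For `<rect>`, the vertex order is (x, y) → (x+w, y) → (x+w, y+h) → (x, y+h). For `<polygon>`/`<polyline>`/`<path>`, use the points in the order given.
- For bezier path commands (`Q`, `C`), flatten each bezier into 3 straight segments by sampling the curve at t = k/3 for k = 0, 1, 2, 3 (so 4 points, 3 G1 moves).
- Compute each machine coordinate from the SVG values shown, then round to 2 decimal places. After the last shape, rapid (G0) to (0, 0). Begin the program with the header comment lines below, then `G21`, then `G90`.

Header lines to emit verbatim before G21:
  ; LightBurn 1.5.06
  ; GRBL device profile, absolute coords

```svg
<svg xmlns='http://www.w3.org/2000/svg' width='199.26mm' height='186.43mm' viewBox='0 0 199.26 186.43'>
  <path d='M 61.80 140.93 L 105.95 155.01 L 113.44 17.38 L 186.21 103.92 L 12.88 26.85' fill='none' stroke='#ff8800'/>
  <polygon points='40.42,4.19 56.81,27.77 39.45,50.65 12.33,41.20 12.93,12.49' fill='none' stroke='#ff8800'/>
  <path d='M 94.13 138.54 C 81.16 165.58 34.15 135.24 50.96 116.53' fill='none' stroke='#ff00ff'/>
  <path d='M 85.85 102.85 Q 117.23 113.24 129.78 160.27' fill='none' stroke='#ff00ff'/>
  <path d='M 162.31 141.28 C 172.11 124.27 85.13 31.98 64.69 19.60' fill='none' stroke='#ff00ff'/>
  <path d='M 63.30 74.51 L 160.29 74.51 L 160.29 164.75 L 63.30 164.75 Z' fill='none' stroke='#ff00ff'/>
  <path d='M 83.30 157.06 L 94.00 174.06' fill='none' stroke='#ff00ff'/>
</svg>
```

1 u = 1 mm; y_m = 186.43 − y.

[1] `<path>` open polyline, #ff8800→engrave S176 F3334: (61.80,45.50) → (105.95,31.42) → (113.44,169.05) → (186.21,82.51) → (12.88,159.58)

[2] `<polygon>` regular polygon, #ff8800→engrave S176 F3334: (40.42,182.24) → (56.81,158.66) → (39.45,135.78) → (12.33,145.23) → (12.93,173.94) → (40.42,182.24) (closed)

[3] `<path>` cubic bezier, #ff00ff→score S573 F1363: (94.13,47.89) → (73.44,37.42) → (51.80,49.87) → (50.96,69.90)

[4] `<path>` quadratic bezier, #ff00ff→score S573 F1363: (85.85,83.58) → (104.68,72.58) → (119.32,53.44) → (129.78,26.16)

[5] `<path>` cubic bezier, #ff00ff→score S573 F1363: (162.31,45.15) → (145.90,81.51) → (101.26,133.56) → (64.69,166.83)

[6] `<path>` rectangle, #ff00ff→score S573 F1363: (63.30,111.92) → (160.29,111.92) → (160.29,21.68) → (63.30,21.68) → (63.30,111.92) (closed)

[7] `<path>` line segment, #ff00ff→score S573 F1363: (83.30,29.37) → (94.00,12.37)

; LightBurn 1.5.06
; GRBL device profile, absolute coords
G21
G90
G0 X61.80 Y45.50
M4 S176
G1 X105.95 Y31.42 F3334
G1 X113.44 Y169.05
G1 X186.21 Y82.51
G1 X12.88 Y159.58
M5
G0 X40.42 Y182.24
M4 S176
G1 X56.81 Y158.66 F3334
G1 X39.45 Y135.78
G1 X12.33 Y145.23
G1 X12.93 Y173.94
G1 X40.42 Y182.24
M5
G0 X94.13 Y47.89
M4 S573
G1 X73.44 Y37.42 F1363
G1 X51.80 Y49.87
G1 X50.96 Y69.90
M5
G0 X85.85 Y83.58
M4 S573
G1 X104.68 Y72.58 F1363
G1 X119.32 Y53.44
G1 X129.78 Y26.16
M5
G0 X162.31 Y45.15
M4 S573
G1 X145.90 Y81.51 F1363
G1 X101.26 Y133.56
G1 X64.69 Y166.83
M5
G0 X63.30 Y111.92
M4 S573
G1 X160.29 Y111.92 F1363
G1 X160.29 Y21.68
G1 X63.30 Y21.68
G1 X63.30 Y111.92
M5
G0 X83.30 Y29.37
M4 S573
G1 X94.00 Y12.37 F1363
M5
G0 X0.00 Y0.00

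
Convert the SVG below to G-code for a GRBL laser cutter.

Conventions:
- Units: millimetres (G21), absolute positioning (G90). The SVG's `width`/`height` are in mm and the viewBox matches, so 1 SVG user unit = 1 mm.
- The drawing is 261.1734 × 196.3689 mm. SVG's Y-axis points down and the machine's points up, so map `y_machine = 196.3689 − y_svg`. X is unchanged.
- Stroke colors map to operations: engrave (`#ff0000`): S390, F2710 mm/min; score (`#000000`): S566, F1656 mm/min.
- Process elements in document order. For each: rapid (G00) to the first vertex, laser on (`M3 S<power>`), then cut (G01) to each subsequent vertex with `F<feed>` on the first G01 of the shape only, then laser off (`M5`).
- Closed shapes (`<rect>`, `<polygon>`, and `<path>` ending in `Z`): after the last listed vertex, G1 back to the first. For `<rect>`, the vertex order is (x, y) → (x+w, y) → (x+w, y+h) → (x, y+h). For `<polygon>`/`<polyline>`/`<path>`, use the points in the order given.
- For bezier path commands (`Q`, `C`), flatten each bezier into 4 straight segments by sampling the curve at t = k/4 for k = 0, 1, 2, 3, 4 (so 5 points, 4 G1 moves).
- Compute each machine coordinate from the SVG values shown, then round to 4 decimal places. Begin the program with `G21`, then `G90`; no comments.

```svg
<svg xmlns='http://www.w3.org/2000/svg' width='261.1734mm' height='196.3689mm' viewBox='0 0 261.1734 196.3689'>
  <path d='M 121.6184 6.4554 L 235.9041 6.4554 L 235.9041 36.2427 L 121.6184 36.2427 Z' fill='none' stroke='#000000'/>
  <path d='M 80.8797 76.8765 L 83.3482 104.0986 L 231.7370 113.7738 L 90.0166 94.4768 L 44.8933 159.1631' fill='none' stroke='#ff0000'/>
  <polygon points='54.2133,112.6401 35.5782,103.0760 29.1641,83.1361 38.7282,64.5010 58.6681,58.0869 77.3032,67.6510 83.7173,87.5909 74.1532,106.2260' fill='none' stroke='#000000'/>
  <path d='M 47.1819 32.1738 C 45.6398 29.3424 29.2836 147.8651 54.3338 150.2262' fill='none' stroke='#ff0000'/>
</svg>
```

Since the viewBox matches the mm dimensions, user units are millimetres directly. The only transform is the Y-flip y_m = 196.3689 − y_svg.

Shape 1 is a rectangle drawn with `<path>`. Its stroke #000000 means score at S566, F1656. After flipping Y the toolpath is (121.6184,189.9135) → (235.9041,189.9135) → (235.9041,160.1262) → (121.6184,160.1262) → (121.6184,189.9135), returning to the start.

Shape 2 is a open polyline drawn with `<path>`. Its stroke #ff0000 means engrave at S390, F2710. After flipping Y the toolpath is (80.8797,119.4924) → (83.3482,92.2703) → (231.7370,82.5951) → (90.0166,101.8921) → (44.8933,37.2058).

Shape 3 is a regular polygon drawn with `<polygon>`. Its stroke #000000 means score at S566, F1656. After flipping Y the toolpath is (54.2133,83.7288) → (35.5782,93.2929) → (29.1641,113.2328) → (38.7282,131.8679) → (58.6681,138.2820) → (77.3032,128.7179) → (83.7173,108.7780) → (74.1532,90.1429) → (54.2133,83.7288), returning to the start.

Shape 4 is a cubic bezier drawn with `<path>`. Its stroke #ff0000 means engrave at S390, F2710. After flipping Y the toolpath is (47.1819,164.1951) → (44.1261,147.2759) → (40.7857,107.1161) → (42.4314,65.9826) → (54.3338,46.1427).

G21
G90
G00 X121.6184 Y189.9135
M3 S566
G01 X235.9041 Y189.9135 F1656
G01 X235.9041 Y160.1262
G01 X121.6184 Y160.1262
G01 X121.6184 Y189.9135
M5
G00 X80.8797 Y119.4924
M3 S390
G01 X83.3482 Y92.2703 F2710
G01 X231.7370 Y82.5951
G01 X90.0166 Y101.8921
G01 X44.8933 Y37.2058
M5
G00 X54.2133 Y83.7288
M3 S566
G01 X35.5782 Y93.2929 F1656
G01 X29.1641 Y113.2328
G01 X38.7282 Y131.8679
G01 X58.6681 Y138.2820
G01 X77.3032 Y128.7179
G01 X83.7173 Y108.7780
G01 X74.1532 Y90.1429
G01 X54.2133 Y83.7288
M5
G00 X47.1819 Y164.1951
M3 S390
G01 X44.1261 Y147.2759 F2710
G01 X40.7857 Y107.1161
G01 X42.4314 Y65.9826
G01 X54.3338 Y46.1427
M5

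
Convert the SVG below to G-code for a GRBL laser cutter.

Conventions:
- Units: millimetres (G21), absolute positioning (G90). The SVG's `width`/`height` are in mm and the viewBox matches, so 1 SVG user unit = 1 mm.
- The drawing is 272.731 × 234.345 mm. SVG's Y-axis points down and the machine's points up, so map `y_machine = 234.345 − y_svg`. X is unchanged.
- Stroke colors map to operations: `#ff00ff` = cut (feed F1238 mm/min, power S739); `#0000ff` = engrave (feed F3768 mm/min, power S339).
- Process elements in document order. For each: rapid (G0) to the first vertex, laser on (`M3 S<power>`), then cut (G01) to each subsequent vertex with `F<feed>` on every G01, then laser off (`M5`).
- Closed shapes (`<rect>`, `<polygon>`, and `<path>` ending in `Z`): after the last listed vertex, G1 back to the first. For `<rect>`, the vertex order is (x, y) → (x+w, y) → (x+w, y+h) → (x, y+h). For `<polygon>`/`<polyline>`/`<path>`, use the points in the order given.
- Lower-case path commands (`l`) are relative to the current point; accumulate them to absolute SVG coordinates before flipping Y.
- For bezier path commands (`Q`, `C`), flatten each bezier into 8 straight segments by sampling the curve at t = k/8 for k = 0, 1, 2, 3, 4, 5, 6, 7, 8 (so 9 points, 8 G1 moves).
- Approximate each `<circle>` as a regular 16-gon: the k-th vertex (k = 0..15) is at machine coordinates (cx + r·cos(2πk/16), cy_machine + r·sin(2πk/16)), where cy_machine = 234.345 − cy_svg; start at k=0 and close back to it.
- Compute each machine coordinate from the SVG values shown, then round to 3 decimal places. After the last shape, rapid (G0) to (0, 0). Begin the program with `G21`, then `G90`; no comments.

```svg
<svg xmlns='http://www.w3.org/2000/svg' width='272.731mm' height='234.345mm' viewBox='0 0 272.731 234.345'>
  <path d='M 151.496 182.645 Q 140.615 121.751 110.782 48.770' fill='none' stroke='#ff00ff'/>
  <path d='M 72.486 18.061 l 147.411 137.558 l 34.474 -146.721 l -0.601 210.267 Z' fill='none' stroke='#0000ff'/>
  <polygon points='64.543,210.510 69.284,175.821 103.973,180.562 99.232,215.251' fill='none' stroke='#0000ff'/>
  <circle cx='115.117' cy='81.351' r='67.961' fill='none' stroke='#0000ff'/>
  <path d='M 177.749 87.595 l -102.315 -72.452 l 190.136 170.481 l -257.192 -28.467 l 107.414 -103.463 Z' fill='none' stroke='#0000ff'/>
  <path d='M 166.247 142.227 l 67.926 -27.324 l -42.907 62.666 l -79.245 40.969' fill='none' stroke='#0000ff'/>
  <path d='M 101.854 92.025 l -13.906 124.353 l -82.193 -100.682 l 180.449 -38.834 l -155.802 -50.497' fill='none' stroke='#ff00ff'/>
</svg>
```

G21
G90
G0 X151.496 Y51.700
M3 S739
G01 X148.480 Y67.112 F1238
G01 X144.871 Y82.902 F1238
G01 X140.670 Y99.070 F1238
G01 X135.877 Y115.616 F1238
G01 X130.492 Y132.539 F1238
G01 X124.514 Y149.840 F1238
G01 X117.944 Y167.519 F1238
G01 X110.782 Y185.575 F1238
M5
G0 X72.486 Y216.284
M3 S339
G01 X219.897 Y78.726 F3768
G01 X254.371 Y225.447 F3768
G01 X253.770 Y15.180 F3768
G01 X72.486 Y216.284 F3768
M5
G0 X64.543 Y23.835
M3 S339
G01 X69.284 Y58.524 F3768
G01 X103.973 Y53.783 F3768
G01 X99.232 Y19.094 F3768
G01 X64.543 Y23.835 F3768
M5
G0 X183.078 Y152.994
M3 S339
G01 X177.905 Y179.002 F3768
G01 X163.173 Y201.050 F3768
G01 X141.125 Y215.782 F3768
G01 X115.117 Y220.955 F3768
G01 X89.109 Y215.782 F3768
G01 X67.061 Y201.050 F3768
G01 X52.329 Y179.002 F3768
G01 X47.156 Y152.994 F3768
G01 X52.329 Y126.986 F3768
G01 X67.061 Y104.938 F3768
G01 X89.109 Y90.206 F3768
G01 X115.117 Y85.033 F3768
G01 X141.125 Y90.206 F3768
G01 X163.173 Y104.938 F3768
G01 X177.905 Y126.986 F3768
G01 X183.078 Y152.994 F3768
M5
G0 X177.749 Y146.750
M3 S339
G01 X75.434 Y219.202 F3768
G01 X265.570 Y48.721 F3768
G01 X8.378 Y77.188 F3768
G01 X115.792 Y180.651 F3768
G01 X177.749 Y146.750 F3768
M5
G0 X166.247 Y92.118
M3 S339
G01 X234.173 Y119.442 F3768
G01 X191.266 Y56.776 F3768
G01 X112.021 Y15.807 F3768
M5
G0 X101.854 Y142.320
M3 S739
G01 X87.948 Y17.967 F1238
G01 X5.755 Y118.649 F1238
G01 X186.204 Y157.483 F1238
G01 X30.402 Y207.980 F1238
M5
G0 X0.000 Y0.000

1 u = 1 mm; y_m = 234.345 − y.

[1] `<path>` quadratic bezier, #ff00ff→cut S739 F1238: (151.496,51.700) → (148.480,67.112) → (144.871,82.902) → (140.670,99.070) → (135.877,115.616) → (130.492,132.539) → (124.514,149.840) → (117.944,167.519) → (110.782,185.575)

[2] `<path>` closed polygon, #0000ff→engrave S339 F3768: (72.486,216.284) → (219.897,78.726) → (254.371,225.447) → (253.770,15.180) → (72.486,216.284) (closed)

[3] `<polygon>` regular polygon, #0000ff→engrave S339 F3768: (64.543,23.835) → (69.284,58.524) → (103.973,53.783) → (99.232,19.094) → (64.543,23.835) (closed)

[4] `<circle>` circle, #0000ff→engrave S339 F3768: (183.078,152.994) → (177.905,179.002) → (163.173,201.050) → (141.125,215.782) → (115.117,220.955) → (89.109,215.782) → (67.061,201.050) → (52.329,179.002) → (47.156,152.994) → (52.329,126.986) → (67.061,104.938) → (89.109,90.206) → (115.117,85.033) → (141.125,90.206) → (163.173,104.938) → (177.905,126.986) → (183.078,152.994) (closed)

[5] `<path>` closed polygon, #0000ff→engrave S339 F3768: (177.749,146.750) → (75.434,219.202) → (265.570,48.721) → (8.378,77.188) → (115.792,180.651) → (177.749,146.750) (closed)

[6] `<path>` open polyline, #0000ff→engrave S339 F3768: (166.247,92.118) → (234.173,119.442) → (191.266,56.776) → (112.021,15.807)

[7] `<path>` open polyline, #ff00ff→cut S739 F1238: (101.854,142.320) → (87.948,17.967) → (5.755,118.649) → (186.204,157.483) → (30.402,207.980)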